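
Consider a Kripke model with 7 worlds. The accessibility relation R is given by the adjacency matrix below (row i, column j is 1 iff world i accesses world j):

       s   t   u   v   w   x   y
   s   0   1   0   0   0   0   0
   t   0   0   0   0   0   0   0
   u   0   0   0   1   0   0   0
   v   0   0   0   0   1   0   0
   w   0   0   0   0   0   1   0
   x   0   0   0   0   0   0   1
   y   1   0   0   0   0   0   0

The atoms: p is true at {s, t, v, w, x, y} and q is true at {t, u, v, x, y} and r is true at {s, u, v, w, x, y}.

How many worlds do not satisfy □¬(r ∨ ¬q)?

s: successors {t}; ¬(r ∨ ¬q) there: t:T. ✓
t: no successors, so □¬(r ∨ ¬q) holds vacuously. ✓
u: successors {v}; ¬(r ∨ ¬q) there: v:F. ✗
v: successors {w}; ¬(r ∨ ¬q) there: w:F. ✗
w: successors {x}; ¬(r ∨ ¬q) there: x:F. ✗
x: successors {y}; ¬(r ∨ ¬q) there: y:F. ✗
y: successors {s}; ¬(r ∨ ¬q) there: s:F. ✗
Satisfying worlds: {s, t}.
So □¬(r ∨ ¬q) fails at the other 5 worlds.

5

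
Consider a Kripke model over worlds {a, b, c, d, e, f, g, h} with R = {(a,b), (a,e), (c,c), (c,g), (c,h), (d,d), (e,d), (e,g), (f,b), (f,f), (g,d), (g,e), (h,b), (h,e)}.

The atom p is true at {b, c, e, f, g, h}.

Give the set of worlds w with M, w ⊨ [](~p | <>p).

{b, c, d, e, g}

a: successors {b, e}; ~p | <>p there: b:F, e:T. ✗
b: no successors, so [](~p | <>p) holds vacuously. ✓
c: successors {c, g, h}; ~p | <>p there: c:T, g:T, h:T. ✓
d: successors {d}; ~p | <>p there: d:T. ✓
e: successors {d, g}; ~p | <>p there: d:T, g:T. ✓
f: successors {b, f}; ~p | <>p there: b:F, f:T. ✗
g: successors {d, e}; ~p | <>p there: d:T, e:T. ✓
h: successors {b, e}; ~p | <>p there: b:F, e:T. ✗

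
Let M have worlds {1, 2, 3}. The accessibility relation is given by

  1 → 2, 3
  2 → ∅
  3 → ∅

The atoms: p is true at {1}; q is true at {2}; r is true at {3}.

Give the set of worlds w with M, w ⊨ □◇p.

1: successors {2, 3}; ◇p there: 2:F, 3:F. ✗
2: no successors, so □◇p holds vacuously. ✓
3: no successors, so □◇p holds vacuously. ✓

{2, 3}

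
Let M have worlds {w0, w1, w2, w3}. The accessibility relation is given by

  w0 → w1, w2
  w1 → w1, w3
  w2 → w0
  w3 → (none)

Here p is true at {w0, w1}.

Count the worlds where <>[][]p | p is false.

w0: <>[][]p is F, p is T. ✓
w1: <>[][]p is T, p is T. ✓
w2: <>[][]p is F, p is F. ✗
w3: <>[][]p is F, p is F. ✗
Satisfying worlds: {w0, w1}.
So <>[][]p | p fails at the other 2 worlds.

2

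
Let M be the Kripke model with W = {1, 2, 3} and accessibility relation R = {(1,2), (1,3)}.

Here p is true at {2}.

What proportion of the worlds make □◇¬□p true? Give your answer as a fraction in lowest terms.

1: successors {2, 3}; ◇¬□p there: 2:F, 3:F. ✗
2: no successors, so □◇¬□p holds vacuously. ✓
3: no successors, so □◇¬□p holds vacuously. ✓
That's 2 of 3 worlds, so 2/3.

2/3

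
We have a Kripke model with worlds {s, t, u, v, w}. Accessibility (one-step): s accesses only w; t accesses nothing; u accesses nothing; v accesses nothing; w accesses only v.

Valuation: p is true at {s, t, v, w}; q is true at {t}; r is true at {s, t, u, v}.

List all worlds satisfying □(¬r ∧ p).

{s, t, u, v}

s: successors {w}; ¬r ∧ p there: w:T. ✓
t: no successors, so □(¬r ∧ p) holds vacuously. ✓
u: no successors, so □(¬r ∧ p) holds vacuously. ✓
v: no successors, so □(¬r ∧ p) holds vacuously. ✓
w: successors {v}; ¬r ∧ p there: v:F. ✗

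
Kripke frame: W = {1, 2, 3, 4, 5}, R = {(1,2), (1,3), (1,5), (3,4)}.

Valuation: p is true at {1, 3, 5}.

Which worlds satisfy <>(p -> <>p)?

1: successors {2, 3, 5}; p -> <>p there: 2:T, 3:F, 5:F. ✓
2: no successors, so <>(p -> <>p) fails. ✗
3: successors {4}; p -> <>p there: 4:T. ✓
4: no successors, so <>(p -> <>p) fails. ✗
5: no successors, so <>(p -> <>p) fails. ✗

{1, 3}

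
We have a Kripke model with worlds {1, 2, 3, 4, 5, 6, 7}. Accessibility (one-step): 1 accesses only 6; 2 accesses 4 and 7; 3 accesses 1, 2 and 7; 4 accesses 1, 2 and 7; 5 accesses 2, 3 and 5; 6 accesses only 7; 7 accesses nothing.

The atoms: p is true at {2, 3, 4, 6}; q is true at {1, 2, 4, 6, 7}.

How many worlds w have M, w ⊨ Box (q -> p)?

3

1: successors {6}; q -> p there: 6:T. ✓
2: successors {4, 7}; q -> p there: 4:T, 7:F. ✗
3: successors {1, 2, 7}; q -> p there: 1:F, 2:T, 7:F. ✗
4: successors {1, 2, 7}; q -> p there: 1:F, 2:T, 7:F. ✗
5: successors {2, 3, 5}; q -> p there: 2:T, 3:T, 5:T. ✓
6: successors {7}; q -> p there: 7:F. ✗
7: no successors, so Box (q -> p) holds vacuously. ✓
Satisfying worlds: {1, 5, 7}.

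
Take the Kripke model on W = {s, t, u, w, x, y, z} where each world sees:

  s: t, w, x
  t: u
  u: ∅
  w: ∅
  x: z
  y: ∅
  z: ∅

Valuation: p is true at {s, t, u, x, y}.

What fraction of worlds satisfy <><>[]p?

1/7

s: successors {t, w, x}; <>[]p there: t:T, w:F, x:T. ✓
t: successors {u}; <>[]p there: u:F. ✗
u: no successors, so <><>[]p fails. ✗
w: no successors, so <><>[]p fails. ✗
x: successors {z}; <>[]p there: z:F. ✗
y: no successors, so <><>[]p fails. ✗
z: no successors, so <><>[]p fails. ✗
That's 1 of 7 worlds, so 1/7.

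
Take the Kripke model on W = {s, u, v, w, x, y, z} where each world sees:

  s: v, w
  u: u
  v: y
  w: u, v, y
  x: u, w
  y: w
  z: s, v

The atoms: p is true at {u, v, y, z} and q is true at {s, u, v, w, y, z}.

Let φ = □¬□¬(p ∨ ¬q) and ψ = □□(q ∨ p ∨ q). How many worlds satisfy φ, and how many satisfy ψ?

5 and 7

For □¬□¬(p ∨ ¬q):
s: successors {v, w}; ¬□¬(p ∨ ¬q) there: v:T, w:T. ✓
u: successors {u}; ¬□¬(p ∨ ¬q) there: u:T. ✓
v: successors {y}; ¬□¬(p ∨ ¬q) there: y:F. ✗
w: successors {u, v, y}; ¬□¬(p ∨ ¬q) there: u:T, v:T, y:F. ✗
x: successors {u, w}; ¬□¬(p ∨ ¬q) there: u:T, w:T. ✓
y: successors {w}; ¬□¬(p ∨ ¬q) there: w:T. ✓
z: successors {s, v}; ¬□¬(p ∨ ¬q) there: s:T, v:T. ✓
— 5 worlds.
For □□(q ∨ p ∨ q):
s: successors {v, w}; □(q ∨ p ∨ q) there: v:T, w:T. ✓
u: successors {u}; □(q ∨ p ∨ q) there: u:T. ✓
v: successors {y}; □(q ∨ p ∨ q) there: y:T. ✓
w: successors {u, v, y}; □(q ∨ p ∨ q) there: u:T, v:T, y:T. ✓
x: successors {u, w}; □(q ∨ p ∨ q) there: u:T, w:T. ✓
y: successors {w}; □(q ∨ p ∨ q) there: w:T. ✓
z: successors {s, v}; □(q ∨ p ∨ q) there: s:T, v:T. ✓
— 7 worlds.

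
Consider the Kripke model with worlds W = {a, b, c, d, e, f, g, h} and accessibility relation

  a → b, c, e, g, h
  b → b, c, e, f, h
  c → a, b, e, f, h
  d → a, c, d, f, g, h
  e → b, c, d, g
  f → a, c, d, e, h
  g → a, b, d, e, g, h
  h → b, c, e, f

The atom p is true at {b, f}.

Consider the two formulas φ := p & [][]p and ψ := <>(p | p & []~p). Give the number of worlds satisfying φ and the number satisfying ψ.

0 and 7

For p & [][]p:
a: p is F, [][]p is F. ✗
b: p is T, [][]p is F. ✗
c: p is F, [][]p is F. ✗
d: p is F, [][]p is F. ✗
e: p is F, [][]p is F. ✗
f: p is T, [][]p is F. ✗
g: p is F, [][]p is F. ✗
h: p is F, [][]p is F. ✗
— 0 worlds.
For <>(p | p & []~p):
a: successors {b, c, e, g, h}; p | p & []~p there: b:T, c:F, e:F, g:F, h:F. ✓
b: successors {b, c, e, f, h}; p | p & []~p there: b:T, c:F, e:F, f:T, h:F. ✓
c: successors {a, b, e, f, h}; p | p & []~p there: a:F, b:T, e:F, f:T, h:F. ✓
d: successors {a, c, d, f, g, h}; p | p & []~p there: a:F, c:F, d:F, f:T, g:F, h:F. ✓
e: successors {b, c, d, g}; p | p & []~p there: b:T, c:F, d:F, g:F. ✓
f: successors {a, c, d, e, h}; p | p & []~p there: a:F, c:F, d:F, e:F, h:F. ✗
g: successors {a, b, d, e, g, h}; p | p & []~p there: a:F, b:T, d:F, e:F, g:F, h:F. ✓
h: successors {b, c, e, f}; p | p & []~p there: b:T, c:F, e:F, f:T. ✓
— 7 worlds.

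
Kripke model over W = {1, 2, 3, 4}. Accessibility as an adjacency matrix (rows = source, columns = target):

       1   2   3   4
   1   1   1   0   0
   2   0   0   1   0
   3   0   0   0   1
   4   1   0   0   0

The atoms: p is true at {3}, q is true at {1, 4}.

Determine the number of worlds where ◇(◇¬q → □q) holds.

1: successors {1, 2}; ◇¬q → □q there: 1:F, 2:F. ✗
2: successors {3}; ◇¬q → □q there: 3:T. ✓
3: successors {4}; ◇¬q → □q there: 4:T. ✓
4: successors {1}; ◇¬q → □q there: 1:F. ✗
Satisfying worlds: {2, 3}.

2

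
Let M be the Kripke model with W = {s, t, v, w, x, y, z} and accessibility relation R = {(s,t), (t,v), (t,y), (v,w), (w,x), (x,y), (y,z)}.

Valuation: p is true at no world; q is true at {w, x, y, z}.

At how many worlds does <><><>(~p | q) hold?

4

s: successors {t}; <><>(~p | q) there: t:T. ✓
t: successors {v, y}; <><>(~p | q) there: v:T, y:F. ✓
v: successors {w}; <><>(~p | q) there: w:T. ✓
w: successors {x}; <><>(~p | q) there: x:T. ✓
x: successors {y}; <><>(~p | q) there: y:F. ✗
y: successors {z}; <><>(~p | q) there: z:F. ✗
z: no successors, so <><><>(~p | q) fails. ✗
Satisfying worlds: {s, t, v, w}.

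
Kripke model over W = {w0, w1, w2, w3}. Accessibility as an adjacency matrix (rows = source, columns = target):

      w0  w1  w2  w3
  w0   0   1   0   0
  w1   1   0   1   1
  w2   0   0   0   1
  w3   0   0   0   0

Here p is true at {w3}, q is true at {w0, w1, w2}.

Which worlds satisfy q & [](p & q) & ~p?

w0: q & [](p & q) is F, ~p is T. ✗
w1: q & [](p & q) is F, ~p is T. ✗
w2: q & [](p & q) is F, ~p is T. ✗
w3: q & [](p & q) is F, ~p is F. ✗

∅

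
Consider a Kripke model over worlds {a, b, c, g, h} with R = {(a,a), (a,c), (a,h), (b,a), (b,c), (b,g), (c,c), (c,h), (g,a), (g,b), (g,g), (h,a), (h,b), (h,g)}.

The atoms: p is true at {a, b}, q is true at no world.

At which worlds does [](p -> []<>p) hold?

{c}

a: successors {a, c, h}; p -> []<>p there: a:F, c:T, h:T. ✗
b: successors {a, c, g}; p -> []<>p there: a:F, c:T, g:T. ✗
c: successors {c, h}; p -> []<>p there: c:T, h:T. ✓
g: successors {a, b, g}; p -> []<>p there: a:F, b:F, g:T. ✗
h: successors {a, b, g}; p -> []<>p there: a:F, b:F, g:T. ✗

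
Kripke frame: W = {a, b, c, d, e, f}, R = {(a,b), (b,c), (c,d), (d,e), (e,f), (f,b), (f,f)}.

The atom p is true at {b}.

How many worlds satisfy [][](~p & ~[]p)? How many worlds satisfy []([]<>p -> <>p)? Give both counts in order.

For [][](~p & ~[]p):
a: successors {b}; [](~p & ~[]p) there: b:T. ✓
b: successors {c}; [](~p & ~[]p) there: c:T. ✓
c: successors {d}; [](~p & ~[]p) there: d:T. ✓
d: successors {e}; [](~p & ~[]p) there: e:T. ✓
e: successors {f}; [](~p & ~[]p) there: f:F. ✗
f: successors {b, f}; [](~p & ~[]p) there: b:T, f:F. ✗
— 4 worlds.
For []([]<>p -> <>p):
a: successors {b}; []<>p -> <>p there: b:T. ✓
b: successors {c}; []<>p -> <>p there: c:T. ✓
c: successors {d}; []<>p -> <>p there: d:T. ✓
d: successors {e}; []<>p -> <>p there: e:F. ✗
e: successors {f}; []<>p -> <>p there: f:T. ✓
f: successors {b, f}; []<>p -> <>p there: b:T, f:T. ✓
— 5 worlds.

4 and 5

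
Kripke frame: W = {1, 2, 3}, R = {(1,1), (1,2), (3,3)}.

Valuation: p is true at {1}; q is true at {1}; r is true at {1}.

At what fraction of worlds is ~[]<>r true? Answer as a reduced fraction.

1: []<>r is F. ✓
2: []<>r is T. ✗
3: []<>r is F. ✓
That's 2 of 3 worlds, so 2/3.

2/3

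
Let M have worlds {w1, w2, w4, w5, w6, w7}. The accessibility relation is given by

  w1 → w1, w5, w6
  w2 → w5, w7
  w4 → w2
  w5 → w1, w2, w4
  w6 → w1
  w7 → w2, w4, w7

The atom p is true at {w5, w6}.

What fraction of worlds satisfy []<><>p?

1/2

w1: successors {w1, w5, w6}; <><>p there: w1:T, w5:T, w6:T. ✓
w2: successors {w5, w7}; <><>p there: w5:T, w7:T. ✓
w4: successors {w2}; <><>p there: w2:F. ✗
w5: successors {w1, w2, w4}; <><>p there: w1:T, w2:F, w4:T. ✗
w6: successors {w1}; <><>p there: w1:T. ✓
w7: successors {w2, w4, w7}; <><>p there: w2:F, w4:T, w7:T. ✗
That's 3 of 6 worlds, so 3/6 = 1/2.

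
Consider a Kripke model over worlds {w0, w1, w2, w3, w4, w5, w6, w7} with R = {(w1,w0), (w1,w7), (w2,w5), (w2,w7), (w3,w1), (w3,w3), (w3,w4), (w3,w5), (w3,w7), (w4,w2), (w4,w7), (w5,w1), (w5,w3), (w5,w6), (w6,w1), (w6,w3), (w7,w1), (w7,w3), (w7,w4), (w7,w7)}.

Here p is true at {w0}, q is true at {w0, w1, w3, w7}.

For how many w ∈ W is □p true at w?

w0: no successors, so □p holds vacuously. ✓
w1: successors {w0, w7}; p there: w0:T, w7:F. ✗
w2: successors {w5, w7}; p there: w5:F, w7:F. ✗
w3: successors {w1, w3, w4, w5, w7}; p there: w1:F, w3:F, w4:F, w5:F, w7:F. ✗
w4: successors {w2, w7}; p there: w2:F, w7:F. ✗
w5: successors {w1, w3, w6}; p there: w1:F, w3:F, w6:F. ✗
w6: successors {w1, w3}; p there: w1:F, w3:F. ✗
w7: successors {w1, w3, w4, w7}; p there: w1:F, w3:F, w4:F, w7:F. ✗
Satisfying worlds: {w0}.

1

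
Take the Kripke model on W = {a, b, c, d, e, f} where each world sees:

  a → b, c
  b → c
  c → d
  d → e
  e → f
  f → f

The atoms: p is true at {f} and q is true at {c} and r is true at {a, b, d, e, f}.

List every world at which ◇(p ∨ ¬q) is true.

a: successors {b, c}; p ∨ ¬q there: b:T, c:F. ✓
b: successors {c}; p ∨ ¬q there: c:F. ✗
c: successors {d}; p ∨ ¬q there: d:T. ✓
d: successors {e}; p ∨ ¬q there: e:T. ✓
e: successors {f}; p ∨ ¬q there: f:T. ✓
f: successors {f}; p ∨ ¬q there: f:T. ✓

{a, c, d, e, f}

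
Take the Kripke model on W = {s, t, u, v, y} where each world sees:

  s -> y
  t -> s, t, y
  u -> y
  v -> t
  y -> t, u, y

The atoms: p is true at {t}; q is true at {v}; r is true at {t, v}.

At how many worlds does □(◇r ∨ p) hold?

s: successors {y}; ◇r ∨ p there: y:T. ✓
t: successors {s, t, y}; ◇r ∨ p there: s:F, t:T, y:T. ✗
u: successors {y}; ◇r ∨ p there: y:T. ✓
v: successors {t}; ◇r ∨ p there: t:T. ✓
y: successors {t, u, y}; ◇r ∨ p there: t:T, u:F, y:T. ✗
Satisfying worlds: {s, u, v}.

3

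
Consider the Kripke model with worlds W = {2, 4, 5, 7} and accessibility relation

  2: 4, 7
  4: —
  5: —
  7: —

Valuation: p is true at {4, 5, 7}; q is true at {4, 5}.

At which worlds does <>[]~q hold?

2: successors {4, 7}; []~q there: 4:T, 7:T. ✓
4: no successors, so <>[]~q fails. ✗
5: no successors, so <>[]~q fails. ✗
7: no successors, so <>[]~q fails. ✗

{2}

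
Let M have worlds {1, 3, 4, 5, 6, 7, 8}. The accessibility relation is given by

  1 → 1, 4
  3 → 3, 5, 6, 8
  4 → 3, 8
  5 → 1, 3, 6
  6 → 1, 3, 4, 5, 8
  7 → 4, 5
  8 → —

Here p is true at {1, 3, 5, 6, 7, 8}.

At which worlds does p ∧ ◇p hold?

1: p is T, ◇p is T. ✓
3: p is T, ◇p is T. ✓
4: p is F, ◇p is T. ✗
5: p is T, ◇p is T. ✓
6: p is T, ◇p is T. ✓
7: p is T, ◇p is T. ✓
8: p is T, ◇p is F. ✗

{1, 3, 5, 6, 7}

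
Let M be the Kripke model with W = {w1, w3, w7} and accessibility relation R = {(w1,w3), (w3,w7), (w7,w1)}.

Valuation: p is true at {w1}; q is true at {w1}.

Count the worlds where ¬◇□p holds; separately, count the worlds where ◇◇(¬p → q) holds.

2 and 1

For ¬◇□p:
w1: ◇□p is F. ✓
w3: ◇□p is T. ✗
w7: ◇□p is F. ✓
— 2 worlds.
For ◇◇(¬p → q):
w1: successors {w3}; ◇(¬p → q) there: w3:F. ✗
w3: successors {w7}; ◇(¬p → q) there: w7:T. ✓
w7: successors {w1}; ◇(¬p → q) there: w1:F. ✗
— 1 world.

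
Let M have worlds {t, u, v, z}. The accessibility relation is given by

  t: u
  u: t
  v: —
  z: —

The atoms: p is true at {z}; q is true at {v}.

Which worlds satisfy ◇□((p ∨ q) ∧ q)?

∅

t: successors {u}; □((p ∨ q) ∧ q) there: u:F. ✗
u: successors {t}; □((p ∨ q) ∧ q) there: t:F. ✗
v: no successors, so ◇□((p ∨ q) ∧ q) fails. ✗
z: no successors, so ◇□((p ∨ q) ∧ q) fails. ✗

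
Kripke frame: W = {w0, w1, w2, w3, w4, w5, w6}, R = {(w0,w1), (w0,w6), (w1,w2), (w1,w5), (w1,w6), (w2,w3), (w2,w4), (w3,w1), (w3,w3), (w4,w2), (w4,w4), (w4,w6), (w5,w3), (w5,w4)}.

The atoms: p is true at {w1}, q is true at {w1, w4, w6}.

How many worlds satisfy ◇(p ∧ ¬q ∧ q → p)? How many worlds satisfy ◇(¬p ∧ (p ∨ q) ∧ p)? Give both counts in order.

6 and 0

For ◇(p ∧ ¬q ∧ q → p):
w0: successors {w1, w6}; p ∧ ¬q ∧ q → p there: w1:T, w6:T. ✓
w1: successors {w2, w5, w6}; p ∧ ¬q ∧ q → p there: w2:T, w5:T, w6:T. ✓
w2: successors {w3, w4}; p ∧ ¬q ∧ q → p there: w3:T, w4:T. ✓
w3: successors {w1, w3}; p ∧ ¬q ∧ q → p there: w1:T, w3:T. ✓
w4: successors {w2, w4, w6}; p ∧ ¬q ∧ q → p there: w2:T, w4:T, w6:T. ✓
w5: successors {w3, w4}; p ∧ ¬q ∧ q → p there: w3:T, w4:T. ✓
w6: no successors, so ◇(p ∧ ¬q ∧ q → p) fails. ✗
— 6 worlds.
For ◇(¬p ∧ (p ∨ q) ∧ p):
w0: successors {w1, w6}; ¬p ∧ (p ∨ q) ∧ p there: w1:F, w6:F. ✗
w1: successors {w2, w5, w6}; ¬p ∧ (p ∨ q) ∧ p there: w2:F, w5:F, w6:F. ✗
w2: successors {w3, w4}; ¬p ∧ (p ∨ q) ∧ p there: w3:F, w4:F. ✗
w3: successors {w1, w3}; ¬p ∧ (p ∨ q) ∧ p there: w1:F, w3:F. ✗
w4: successors {w2, w4, w6}; ¬p ∧ (p ∨ q) ∧ p there: w2:F, w4:F, w6:F. ✗
w5: successors {w3, w4}; ¬p ∧ (p ∨ q) ∧ p there: w3:F, w4:F. ✗
w6: no successors, so ◇(¬p ∧ (p ∨ q) ∧ p) fails. ✗
— 0 worlds.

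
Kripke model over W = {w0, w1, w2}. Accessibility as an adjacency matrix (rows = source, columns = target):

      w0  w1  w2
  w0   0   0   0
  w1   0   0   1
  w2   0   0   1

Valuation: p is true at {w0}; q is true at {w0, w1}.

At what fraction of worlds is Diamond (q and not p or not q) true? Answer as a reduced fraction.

2/3

w0: no successors, so Diamond (q and not p or not q) fails. ✗
w1: successors {w2}; q and not p or not q there: w2:T. ✓
w2: successors {w2}; q and not p or not q there: w2:T. ✓
That's 2 of 3 worlds, so 2/3.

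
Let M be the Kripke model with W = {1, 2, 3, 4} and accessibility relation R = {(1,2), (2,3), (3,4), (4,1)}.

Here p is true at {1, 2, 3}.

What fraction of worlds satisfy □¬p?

1/4

1: successors {2}; ¬p there: 2:F. ✗
2: successors {3}; ¬p there: 3:F. ✗
3: successors {4}; ¬p there: 4:T. ✓
4: successors {1}; ¬p there: 1:F. ✗
That's 1 of 4 worlds, so 1/4.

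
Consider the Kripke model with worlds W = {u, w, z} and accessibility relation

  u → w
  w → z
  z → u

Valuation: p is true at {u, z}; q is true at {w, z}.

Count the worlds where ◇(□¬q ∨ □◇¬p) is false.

2

u: successors {w}; □¬q ∨ □◇¬p there: w:F. ✗
w: successors {z}; □¬q ∨ □◇¬p there: z:T. ✓
z: successors {u}; □¬q ∨ □◇¬p there: u:F. ✗
Satisfying worlds: {w}.
So ◇(□¬q ∨ □◇¬p) fails at the other 2 worlds.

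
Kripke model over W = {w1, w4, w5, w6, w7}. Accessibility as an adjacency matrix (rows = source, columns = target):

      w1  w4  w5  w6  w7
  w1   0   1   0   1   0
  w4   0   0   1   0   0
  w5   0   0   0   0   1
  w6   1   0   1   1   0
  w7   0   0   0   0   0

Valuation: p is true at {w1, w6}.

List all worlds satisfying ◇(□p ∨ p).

w1: successors {w4, w6}; □p ∨ p there: w4:F, w6:T. ✓
w4: successors {w5}; □p ∨ p there: w5:F. ✗
w5: successors {w7}; □p ∨ p there: w7:T. ✓
w6: successors {w1, w5, w6}; □p ∨ p there: w1:T, w5:F, w6:T. ✓
w7: no successors, so ◇(□p ∨ p) fails. ✗

{w1, w5, w6}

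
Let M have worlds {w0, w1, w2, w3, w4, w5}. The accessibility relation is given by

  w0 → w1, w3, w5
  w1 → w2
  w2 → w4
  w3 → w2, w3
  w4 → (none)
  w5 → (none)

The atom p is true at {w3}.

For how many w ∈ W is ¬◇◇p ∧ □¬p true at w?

4

w0: ¬◇◇p is F, □¬p is F. ✗
w1: ¬◇◇p is T, □¬p is T. ✓
w2: ¬◇◇p is T, □¬p is T. ✓
w3: ¬◇◇p is F, □¬p is F. ✗
w4: ¬◇◇p is T, □¬p is T. ✓
w5: ¬◇◇p is T, □¬p is T. ✓
Satisfying worlds: {w1, w2, w4, w5}.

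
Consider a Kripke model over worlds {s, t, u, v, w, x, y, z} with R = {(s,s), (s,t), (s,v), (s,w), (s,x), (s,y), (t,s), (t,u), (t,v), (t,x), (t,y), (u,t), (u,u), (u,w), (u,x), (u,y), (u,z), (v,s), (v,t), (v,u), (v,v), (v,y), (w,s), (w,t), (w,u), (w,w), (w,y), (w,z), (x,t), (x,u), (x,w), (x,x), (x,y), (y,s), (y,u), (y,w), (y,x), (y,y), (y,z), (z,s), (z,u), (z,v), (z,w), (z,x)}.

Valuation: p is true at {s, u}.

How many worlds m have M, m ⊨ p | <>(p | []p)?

s: p is T, <>(p | []p) is T. ✓
t: p is F, <>(p | []p) is T. ✓
u: p is T, <>(p | []p) is T. ✓
v: p is F, <>(p | []p) is T. ✓
w: p is F, <>(p | []p) is T. ✓
x: p is F, <>(p | []p) is T. ✓
y: p is F, <>(p | []p) is T. ✓
z: p is F, <>(p | []p) is T. ✓
Satisfying worlds: {s, t, u, v, w, x, y, z}.

8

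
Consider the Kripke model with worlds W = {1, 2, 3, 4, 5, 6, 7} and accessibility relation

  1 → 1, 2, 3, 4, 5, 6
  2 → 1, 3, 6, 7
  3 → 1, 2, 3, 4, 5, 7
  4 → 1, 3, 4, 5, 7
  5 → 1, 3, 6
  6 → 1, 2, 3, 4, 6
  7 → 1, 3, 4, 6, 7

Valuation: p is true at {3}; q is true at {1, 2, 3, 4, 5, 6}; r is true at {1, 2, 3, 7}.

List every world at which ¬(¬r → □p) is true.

{4, 5, 6}

1: ¬r → □p is T. ✗
2: ¬r → □p is T. ✗
3: ¬r → □p is T. ✗
4: ¬r → □p is F. ✓
5: ¬r → □p is F. ✓
6: ¬r → □p is F. ✓
7: ¬r → □p is T. ✗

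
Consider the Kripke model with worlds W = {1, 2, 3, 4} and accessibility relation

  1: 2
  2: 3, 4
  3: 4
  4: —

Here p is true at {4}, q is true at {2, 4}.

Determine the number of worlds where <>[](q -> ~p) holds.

2

1: successors {2}; [](q -> ~p) there: 2:F. ✗
2: successors {3, 4}; [](q -> ~p) there: 3:F, 4:T. ✓
3: successors {4}; [](q -> ~p) there: 4:T. ✓
4: no successors, so <>[](q -> ~p) fails. ✗
Satisfying worlds: {2, 3}.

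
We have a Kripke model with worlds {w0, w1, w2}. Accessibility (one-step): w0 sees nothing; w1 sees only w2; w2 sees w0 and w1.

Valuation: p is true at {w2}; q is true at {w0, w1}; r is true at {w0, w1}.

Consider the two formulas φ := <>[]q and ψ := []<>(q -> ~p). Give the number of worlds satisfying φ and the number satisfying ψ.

2 and 2

For <>[]q:
w0: no successors, so <>[]q fails. ✗
w1: successors {w2}; []q there: w2:T. ✓
w2: successors {w0, w1}; []q there: w0:T, w1:F. ✓
— 2 worlds.
For []<>(q -> ~p):
w0: no successors, so []<>(q -> ~p) holds vacuously. ✓
w1: successors {w2}; <>(q -> ~p) there: w2:T. ✓
w2: successors {w0, w1}; <>(q -> ~p) there: w0:F, w1:T. ✗
— 2 worlds.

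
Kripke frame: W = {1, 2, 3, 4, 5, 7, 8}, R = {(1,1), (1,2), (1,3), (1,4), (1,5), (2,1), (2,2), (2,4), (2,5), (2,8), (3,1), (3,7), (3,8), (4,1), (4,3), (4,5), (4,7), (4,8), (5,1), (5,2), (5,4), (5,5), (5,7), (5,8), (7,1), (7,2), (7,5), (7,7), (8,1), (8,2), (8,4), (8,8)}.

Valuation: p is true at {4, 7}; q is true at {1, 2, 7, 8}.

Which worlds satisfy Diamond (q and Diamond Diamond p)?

1: successors {1, 2, 3, 4, 5}; q and Diamond Diamond p there: 1:T, 2:T, 3:F, 4:F, 5:F. ✓
2: successors {1, 2, 4, 5, 8}; q and Diamond Diamond p there: 1:T, 2:T, 4:F, 5:F, 8:T. ✓
3: successors {1, 7, 8}; q and Diamond Diamond p there: 1:T, 7:T, 8:T. ✓
4: successors {1, 3, 5, 7, 8}; q and Diamond Diamond p there: 1:T, 3:F, 5:F, 7:T, 8:T. ✓
5: successors {1, 2, 4, 5, 7, 8}; q and Diamond Diamond p there: 1:T, 2:T, 4:F, 5:F, 7:T, 8:T. ✓
7: successors {1, 2, 5, 7}; q and Diamond Diamond p there: 1:T, 2:T, 5:F, 7:T. ✓
8: successors {1, 2, 4, 8}; q and Diamond Diamond p there: 1:T, 2:T, 4:F, 8:T. ✓

{1, 2, 3, 4, 5, 7, 8}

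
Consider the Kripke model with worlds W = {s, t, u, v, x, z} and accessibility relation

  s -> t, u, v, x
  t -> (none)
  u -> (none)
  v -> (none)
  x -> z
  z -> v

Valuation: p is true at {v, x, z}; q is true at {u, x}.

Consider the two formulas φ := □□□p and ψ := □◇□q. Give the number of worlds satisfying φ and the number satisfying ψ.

For □□□p:
s: successors {t, u, v, x}; □□p there: t:T, u:T, v:T, x:T. ✓
t: no successors, so □□□p holds vacuously. ✓
u: no successors, so □□□p holds vacuously. ✓
v: no successors, so □□□p holds vacuously. ✓
x: successors {z}; □□p there: z:T. ✓
z: successors {v}; □□p there: v:T. ✓
— 6 worlds.
For □◇□q:
s: successors {t, u, v, x}; ◇□q there: t:F, u:F, v:F, x:F. ✗
t: no successors, so □◇□q holds vacuously. ✓
u: no successors, so □◇□q holds vacuously. ✓
v: no successors, so □◇□q holds vacuously. ✓
x: successors {z}; ◇□q there: z:T. ✓
z: successors {v}; ◇□q there: v:F. ✗
— 4 worlds.

6 and 4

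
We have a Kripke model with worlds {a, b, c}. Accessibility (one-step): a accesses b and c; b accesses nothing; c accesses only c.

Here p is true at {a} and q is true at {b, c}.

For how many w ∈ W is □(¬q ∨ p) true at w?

a: successors {b, c}; ¬q ∨ p there: b:F, c:F. ✗
b: no successors, so □(¬q ∨ p) holds vacuously. ✓
c: successors {c}; ¬q ∨ p there: c:F. ✗
Satisfying worlds: {b}.

1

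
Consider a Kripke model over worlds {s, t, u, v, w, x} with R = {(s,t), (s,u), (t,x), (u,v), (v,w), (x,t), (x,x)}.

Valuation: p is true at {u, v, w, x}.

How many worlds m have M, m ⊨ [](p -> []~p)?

s: successors {t, u}; p -> []~p there: t:T, u:F. ✗
t: successors {x}; p -> []~p there: x:F. ✗
u: successors {v}; p -> []~p there: v:F. ✗
v: successors {w}; p -> []~p there: w:T. ✓
w: no successors, so [](p -> []~p) holds vacuously. ✓
x: successors {t, x}; p -> []~p there: t:T, x:F. ✗
Satisfying worlds: {v, w}.

2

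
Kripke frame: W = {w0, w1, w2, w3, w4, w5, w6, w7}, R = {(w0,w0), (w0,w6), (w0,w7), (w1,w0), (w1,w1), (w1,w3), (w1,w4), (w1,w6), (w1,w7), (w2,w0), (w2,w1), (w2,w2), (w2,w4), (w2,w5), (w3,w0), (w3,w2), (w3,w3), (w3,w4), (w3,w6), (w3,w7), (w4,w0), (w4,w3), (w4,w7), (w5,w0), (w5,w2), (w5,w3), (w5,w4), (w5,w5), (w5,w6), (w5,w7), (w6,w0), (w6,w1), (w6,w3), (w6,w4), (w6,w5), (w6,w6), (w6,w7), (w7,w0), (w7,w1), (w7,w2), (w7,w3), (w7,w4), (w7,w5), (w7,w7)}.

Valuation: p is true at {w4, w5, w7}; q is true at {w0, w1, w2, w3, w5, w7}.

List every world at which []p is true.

w0: successors {w0, w6, w7}; p there: w0:F, w6:F, w7:T. ✗
w1: successors {w0, w1, w3, w4, w6, w7}; p there: w0:F, w1:F, w3:F, w4:T, w6:F, w7:T. ✗
w2: successors {w0, w1, w2, w4, w5}; p there: w0:F, w1:F, w2:F, w4:T, w5:T. ✗
w3: successors {w0, w2, w3, w4, w6, w7}; p there: w0:F, w2:F, w3:F, w4:T, w6:F, w7:T. ✗
w4: successors {w0, w3, w7}; p there: w0:F, w3:F, w7:T. ✗
w5: successors {w0, w2, w3, w4, w5, w6, w7}; p there: w0:F, w2:F, w3:F, w4:T, w5:T, w6:F, w7:T. ✗
w6: successors {w0, w1, w3, w4, w5, w6, w7}; p there: w0:F, w1:F, w3:F, w4:T, w5:T, w6:F, w7:T. ✗
w7: successors {w0, w1, w2, w3, w4, w5, w7}; p there: w0:F, w1:F, w2:F, w3:F, w4:T, w5:T, w7:T. ✗

∅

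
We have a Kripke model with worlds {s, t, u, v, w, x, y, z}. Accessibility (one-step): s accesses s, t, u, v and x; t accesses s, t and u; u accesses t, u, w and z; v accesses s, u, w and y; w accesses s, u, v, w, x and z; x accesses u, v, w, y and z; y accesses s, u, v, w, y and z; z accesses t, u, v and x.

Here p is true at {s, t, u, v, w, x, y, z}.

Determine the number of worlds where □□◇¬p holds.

s: successors {s, t, u, v, x}; □◇¬p there: s:F, t:F, u:F, v:F, x:F. ✗
t: successors {s, t, u}; □◇¬p there: s:F, t:F, u:F. ✗
u: successors {t, u, w, z}; □◇¬p there: t:F, u:F, w:F, z:F. ✗
v: successors {s, u, w, y}; □◇¬p there: s:F, u:F, w:F, y:F. ✗
w: successors {s, u, v, w, x, z}; □◇¬p there: s:F, u:F, v:F, w:F, x:F, z:F. ✗
x: successors {u, v, w, y, z}; □◇¬p there: u:F, v:F, w:F, y:F, z:F. ✗
y: successors {s, u, v, w, y, z}; □◇¬p there: s:F, u:F, v:F, w:F, y:F, z:F. ✗
z: successors {t, u, v, x}; □◇¬p there: t:F, u:F, v:F, x:F. ✗
Satisfying worlds: ∅.

0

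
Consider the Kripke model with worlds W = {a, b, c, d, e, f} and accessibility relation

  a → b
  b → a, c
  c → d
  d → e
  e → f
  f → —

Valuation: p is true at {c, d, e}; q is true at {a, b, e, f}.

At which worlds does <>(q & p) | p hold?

{c, d, e}

a: <>(q & p) is F, p is F. ✗
b: <>(q & p) is F, p is F. ✗
c: <>(q & p) is F, p is T. ✓
d: <>(q & p) is T, p is T. ✓
e: <>(q & p) is F, p is T. ✓
f: <>(q & p) is F, p is F. ✗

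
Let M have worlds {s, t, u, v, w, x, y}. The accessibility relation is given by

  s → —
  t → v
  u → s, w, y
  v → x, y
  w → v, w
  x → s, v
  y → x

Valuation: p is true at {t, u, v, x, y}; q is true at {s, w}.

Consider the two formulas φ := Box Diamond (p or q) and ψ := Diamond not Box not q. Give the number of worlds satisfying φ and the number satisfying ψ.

5 and 4

For Box Diamond (p or q):
s: no successors, so Box Diamond (p or q) holds vacuously. ✓
t: successors {v}; Diamond (p or q) there: v:T. ✓
u: successors {s, w, y}; Diamond (p or q) there: s:F, w:T, y:T. ✗
v: successors {x, y}; Diamond (p or q) there: x:T, y:T. ✓
w: successors {v, w}; Diamond (p or q) there: v:T, w:T. ✓
x: successors {s, v}; Diamond (p or q) there: s:F, v:T. ✗
y: successors {x}; Diamond (p or q) there: x:T. ✓
— 5 worlds.
For Diamond not Box not q:
s: no successors, so Diamond not Box not q fails. ✗
t: successors {v}; not Box not q there: v:F. ✗
u: successors {s, w, y}; not Box not q there: s:F, w:T, y:F. ✓
v: successors {x, y}; not Box not q there: x:T, y:F. ✓
w: successors {v, w}; not Box not q there: v:F, w:T. ✓
x: successors {s, v}; not Box not q there: s:F, v:F. ✗
y: successors {x}; not Box not q there: x:T. ✓
— 4 worlds.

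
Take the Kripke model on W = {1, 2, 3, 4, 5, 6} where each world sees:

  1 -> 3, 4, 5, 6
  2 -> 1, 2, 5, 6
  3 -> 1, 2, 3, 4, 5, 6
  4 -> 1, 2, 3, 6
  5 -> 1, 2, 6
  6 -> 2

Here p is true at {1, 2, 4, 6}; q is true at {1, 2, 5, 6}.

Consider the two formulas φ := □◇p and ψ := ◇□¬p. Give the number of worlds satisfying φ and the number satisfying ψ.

For □◇p:
1: successors {3, 4, 5, 6}; ◇p there: 3:T, 4:T, 5:T, 6:T. ✓
2: successors {1, 2, 5, 6}; ◇p there: 1:T, 2:T, 5:T, 6:T. ✓
3: successors {1, 2, 3, 4, 5, 6}; ◇p there: 1:T, 2:T, 3:T, 4:T, 5:T, 6:T. ✓
4: successors {1, 2, 3, 6}; ◇p there: 1:T, 2:T, 3:T, 6:T. ✓
5: successors {1, 2, 6}; ◇p there: 1:T, 2:T, 6:T. ✓
6: successors {2}; ◇p there: 2:T. ✓
— 6 worlds.
For ◇□¬p:
1: successors {3, 4, 5, 6}; □¬p there: 3:F, 4:F, 5:F, 6:F. ✗
2: successors {1, 2, 5, 6}; □¬p there: 1:F, 2:F, 5:F, 6:F. ✗
3: successors {1, 2, 3, 4, 5, 6}; □¬p there: 1:F, 2:F, 3:F, 4:F, 5:F, 6:F. ✗
4: successors {1, 2, 3, 6}; □¬p there: 1:F, 2:F, 3:F, 6:F. ✗
5: successors {1, 2, 6}; □¬p there: 1:F, 2:F, 6:F. ✗
6: successors {2}; □¬p there: 2:F. ✗
— 0 worlds.

6 and 0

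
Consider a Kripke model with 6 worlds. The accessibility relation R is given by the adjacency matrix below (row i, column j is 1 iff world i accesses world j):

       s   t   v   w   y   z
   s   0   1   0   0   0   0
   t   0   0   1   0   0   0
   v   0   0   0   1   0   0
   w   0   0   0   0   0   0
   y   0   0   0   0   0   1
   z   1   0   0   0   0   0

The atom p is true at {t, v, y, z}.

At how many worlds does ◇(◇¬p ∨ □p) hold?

5

s: successors {t}; ◇¬p ∨ □p there: t:T. ✓
t: successors {v}; ◇¬p ∨ □p there: v:T. ✓
v: successors {w}; ◇¬p ∨ □p there: w:T. ✓
w: no successors, so ◇(◇¬p ∨ □p) fails. ✗
y: successors {z}; ◇¬p ∨ □p there: z:T. ✓
z: successors {s}; ◇¬p ∨ □p there: s:T. ✓
Satisfying worlds: {s, t, v, y, z}.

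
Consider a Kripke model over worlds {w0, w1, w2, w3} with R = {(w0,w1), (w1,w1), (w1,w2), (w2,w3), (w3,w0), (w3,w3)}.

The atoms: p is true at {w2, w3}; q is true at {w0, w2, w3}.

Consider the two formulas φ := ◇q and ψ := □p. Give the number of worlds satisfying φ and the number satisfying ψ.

For ◇q:
w0: successors {w1}; q there: w1:F. ✗
w1: successors {w1, w2}; q there: w1:F, w2:T. ✓
w2: successors {w3}; q there: w3:T. ✓
w3: successors {w0, w3}; q there: w0:T, w3:T. ✓
— 3 worlds.
For □p:
w0: successors {w1}; p there: w1:F. ✗
w1: successors {w1, w2}; p there: w1:F, w2:T. ✗
w2: successors {w3}; p there: w3:T. ✓
w3: successors {w0, w3}; p there: w0:F, w3:T. ✗
— 1 world.

3 and 1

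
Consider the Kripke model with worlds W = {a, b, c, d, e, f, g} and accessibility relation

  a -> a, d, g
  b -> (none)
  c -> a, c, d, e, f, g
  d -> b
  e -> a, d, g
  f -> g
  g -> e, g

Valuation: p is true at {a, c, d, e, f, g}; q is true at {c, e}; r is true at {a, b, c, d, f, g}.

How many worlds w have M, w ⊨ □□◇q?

2

a: successors {a, d, g}; □◇q there: a:F, d:F, g:F. ✗
b: no successors, so □□◇q holds vacuously. ✓
c: successors {a, c, d, e, f, g}; □◇q there: a:F, c:F, d:F, e:F, f:T, g:F. ✗
d: successors {b}; □◇q there: b:T. ✓
e: successors {a, d, g}; □◇q there: a:F, d:F, g:F. ✗
f: successors {g}; □◇q there: g:F. ✗
g: successors {e, g}; □◇q there: e:F, g:F. ✗
Satisfying worlds: {b, d}.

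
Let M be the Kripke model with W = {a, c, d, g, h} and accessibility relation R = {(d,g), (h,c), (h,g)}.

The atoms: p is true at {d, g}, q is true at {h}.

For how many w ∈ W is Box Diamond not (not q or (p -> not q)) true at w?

a: no successors, so Box Diamond not (not q or (p -> not q)) holds vacuously. ✓
c: no successors, so Box Diamond not (not q or (p -> not q)) holds vacuously. ✓
d: successors {g}; Diamond not (not q or (p -> not q)) there: g:F. ✗
g: no successors, so Box Diamond not (not q or (p -> not q)) holds vacuously. ✓
h: successors {c, g}; Diamond not (not q or (p -> not q)) there: c:F, g:F. ✗
Satisfying worlds: {a, c, g}.

3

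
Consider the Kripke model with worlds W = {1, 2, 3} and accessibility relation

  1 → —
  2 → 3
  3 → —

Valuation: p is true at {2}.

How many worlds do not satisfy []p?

1

1: no successors, so []p holds vacuously. ✓
2: successors {3}; p there: 3:F. ✗
3: no successors, so []p holds vacuously. ✓
Satisfying worlds: {1, 3}.
So []p fails at the other 1 world.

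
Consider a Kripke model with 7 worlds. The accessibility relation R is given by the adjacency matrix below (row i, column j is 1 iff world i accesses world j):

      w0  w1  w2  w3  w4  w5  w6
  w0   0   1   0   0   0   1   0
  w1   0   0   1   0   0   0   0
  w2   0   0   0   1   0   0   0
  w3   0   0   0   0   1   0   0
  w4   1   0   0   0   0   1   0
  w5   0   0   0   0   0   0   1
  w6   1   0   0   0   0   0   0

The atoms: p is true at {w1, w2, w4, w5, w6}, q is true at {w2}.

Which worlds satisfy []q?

w0: successors {w1, w5}; q there: w1:F, w5:F. ✗
w1: successors {w2}; q there: w2:T. ✓
w2: successors {w3}; q there: w3:F. ✗
w3: successors {w4}; q there: w4:F. ✗
w4: successors {w0, w5}; q there: w0:F, w5:F. ✗
w5: successors {w6}; q there: w6:F. ✗
w6: successors {w0}; q there: w0:F. ✗

{w1}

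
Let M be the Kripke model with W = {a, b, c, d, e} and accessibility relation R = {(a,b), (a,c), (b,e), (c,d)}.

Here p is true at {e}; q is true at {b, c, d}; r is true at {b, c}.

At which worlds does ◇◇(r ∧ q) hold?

∅

a: successors {b, c}; ◇(r ∧ q) there: b:F, c:F. ✗
b: successors {e}; ◇(r ∧ q) there: e:F. ✗
c: successors {d}; ◇(r ∧ q) there: d:F. ✗
d: no successors, so ◇◇(r ∧ q) fails. ✗
e: no successors, so ◇◇(r ∧ q) fails. ✗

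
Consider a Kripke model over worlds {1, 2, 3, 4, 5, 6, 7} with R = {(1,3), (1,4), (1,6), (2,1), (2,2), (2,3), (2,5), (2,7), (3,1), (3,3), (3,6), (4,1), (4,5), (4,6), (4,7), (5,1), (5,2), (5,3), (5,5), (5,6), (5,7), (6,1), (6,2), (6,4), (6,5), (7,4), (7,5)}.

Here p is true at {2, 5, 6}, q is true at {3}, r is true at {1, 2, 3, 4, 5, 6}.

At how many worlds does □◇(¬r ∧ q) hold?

0

1: successors {3, 4, 6}; ◇(¬r ∧ q) there: 3:F, 4:F, 6:F. ✗
2: successors {1, 2, 3, 5, 7}; ◇(¬r ∧ q) there: 1:F, 2:F, 3:F, 5:F, 7:F. ✗
3: successors {1, 3, 6}; ◇(¬r ∧ q) there: 1:F, 3:F, 6:F. ✗
4: successors {1, 5, 6, 7}; ◇(¬r ∧ q) there: 1:F, 5:F, 6:F, 7:F. ✗
5: successors {1, 2, 3, 5, 6, 7}; ◇(¬r ∧ q) there: 1:F, 2:F, 3:F, 5:F, 6:F, 7:F. ✗
6: successors {1, 2, 4, 5}; ◇(¬r ∧ q) there: 1:F, 2:F, 4:F, 5:F. ✗
7: successors {4, 5}; ◇(¬r ∧ q) there: 4:F, 5:F. ✗
Satisfying worlds: ∅.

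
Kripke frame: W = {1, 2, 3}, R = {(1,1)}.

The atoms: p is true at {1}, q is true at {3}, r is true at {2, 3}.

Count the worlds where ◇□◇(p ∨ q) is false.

2

1: successors {1}; □◇(p ∨ q) there: 1:T. ✓
2: no successors, so ◇□◇(p ∨ q) fails. ✗
3: no successors, so ◇□◇(p ∨ q) fails. ✗
Satisfying worlds: {1}.
So ◇□◇(p ∨ q) fails at the other 2 worlds.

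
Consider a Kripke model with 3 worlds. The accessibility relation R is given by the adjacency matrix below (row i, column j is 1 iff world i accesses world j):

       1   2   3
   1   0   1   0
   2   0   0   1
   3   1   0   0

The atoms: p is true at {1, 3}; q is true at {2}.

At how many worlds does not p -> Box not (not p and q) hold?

3

1: not p is F, Box not (not p and q) is F. ✓
2: not p is T, Box not (not p and q) is T. ✓
3: not p is F, Box not (not p and q) is T. ✓
Satisfying worlds: {1, 2, 3}.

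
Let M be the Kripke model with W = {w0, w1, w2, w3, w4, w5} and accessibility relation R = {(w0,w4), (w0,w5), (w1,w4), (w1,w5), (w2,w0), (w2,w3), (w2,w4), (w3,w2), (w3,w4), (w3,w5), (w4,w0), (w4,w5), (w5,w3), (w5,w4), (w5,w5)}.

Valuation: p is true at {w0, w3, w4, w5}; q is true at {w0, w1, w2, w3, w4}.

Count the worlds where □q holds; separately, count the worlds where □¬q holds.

1 and 0

For □q:
w0: successors {w4, w5}; q there: w4:T, w5:F. ✗
w1: successors {w4, w5}; q there: w4:T, w5:F. ✗
w2: successors {w0, w3, w4}; q there: w0:T, w3:T, w4:T. ✓
w3: successors {w2, w4, w5}; q there: w2:T, w4:T, w5:F. ✗
w4: successors {w0, w5}; q there: w0:T, w5:F. ✗
w5: successors {w3, w4, w5}; q there: w3:T, w4:T, w5:F. ✗
— 1 world.
For □¬q:
w0: successors {w4, w5}; ¬q there: w4:F, w5:T. ✗
w1: successors {w4, w5}; ¬q there: w4:F, w5:T. ✗
w2: successors {w0, w3, w4}; ¬q there: w0:F, w3:F, w4:F. ✗
w3: successors {w2, w4, w5}; ¬q there: w2:F, w4:F, w5:T. ✗
w4: successors {w0, w5}; ¬q there: w0:F, w5:T. ✗
w5: successors {w3, w4, w5}; ¬q there: w3:F, w4:F, w5:T. ✗
— 0 worlds.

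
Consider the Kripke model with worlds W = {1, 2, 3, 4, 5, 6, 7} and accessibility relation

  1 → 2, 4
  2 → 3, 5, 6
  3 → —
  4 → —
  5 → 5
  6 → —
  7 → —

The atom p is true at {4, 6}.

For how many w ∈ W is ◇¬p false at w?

4

1: successors {2, 4}; ¬p there: 2:T, 4:F. ✓
2: successors {3, 5, 6}; ¬p there: 3:T, 5:T, 6:F. ✓
3: no successors, so ◇¬p fails. ✗
4: no successors, so ◇¬p fails. ✗
5: successors {5}; ¬p there: 5:T. ✓
6: no successors, so ◇¬p fails. ✗
7: no successors, so ◇¬p fails. ✗
Satisfying worlds: {1, 2, 5}.
So ◇¬p fails at the other 4 worlds.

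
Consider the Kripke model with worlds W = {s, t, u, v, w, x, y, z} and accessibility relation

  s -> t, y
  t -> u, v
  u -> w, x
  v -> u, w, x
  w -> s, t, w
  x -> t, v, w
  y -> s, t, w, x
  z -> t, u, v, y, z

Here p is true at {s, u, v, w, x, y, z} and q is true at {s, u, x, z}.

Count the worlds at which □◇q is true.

s: successors {t, y}; ◇q there: t:T, y:T. ✓
t: successors {u, v}; ◇q there: u:T, v:T. ✓
u: successors {w, x}; ◇q there: w:T, x:F. ✗
v: successors {u, w, x}; ◇q there: u:T, w:T, x:F. ✗
w: successors {s, t, w}; ◇q there: s:F, t:T, w:T. ✗
x: successors {t, v, w}; ◇q there: t:T, v:T, w:T. ✓
y: successors {s, t, w, x}; ◇q there: s:F, t:T, w:T, x:F. ✗
z: successors {t, u, v, y, z}; ◇q there: t:T, u:T, v:T, y:T, z:T. ✓
Satisfying worlds: {s, t, x, z}.

4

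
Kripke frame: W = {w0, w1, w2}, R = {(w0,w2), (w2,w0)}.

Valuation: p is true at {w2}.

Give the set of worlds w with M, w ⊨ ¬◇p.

w0: ◇p is T. ✗
w1: ◇p is F. ✓
w2: ◇p is F. ✓

{w1, w2}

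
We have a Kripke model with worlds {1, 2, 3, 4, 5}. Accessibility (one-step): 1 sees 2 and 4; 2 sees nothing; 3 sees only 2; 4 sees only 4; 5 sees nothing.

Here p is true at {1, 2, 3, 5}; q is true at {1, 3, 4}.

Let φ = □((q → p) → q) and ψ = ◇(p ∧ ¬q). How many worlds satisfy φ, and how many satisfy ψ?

3 and 2

For □((q → p) → q):
1: successors {2, 4}; (q → p) → q there: 2:F, 4:T. ✗
2: no successors, so □((q → p) → q) holds vacuously. ✓
3: successors {2}; (q → p) → q there: 2:F. ✗
4: successors {4}; (q → p) → q there: 4:T. ✓
5: no successors, so □((q → p) → q) holds vacuously. ✓
— 3 worlds.
For ◇(p ∧ ¬q):
1: successors {2, 4}; p ∧ ¬q there: 2:T, 4:F. ✓
2: no successors, so ◇(p ∧ ¬q) fails. ✗
3: successors {2}; p ∧ ¬q there: 2:T. ✓
4: successors {4}; p ∧ ¬q there: 4:F. ✗
5: no successors, so ◇(p ∧ ¬q) fails. ✗
— 2 worlds.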